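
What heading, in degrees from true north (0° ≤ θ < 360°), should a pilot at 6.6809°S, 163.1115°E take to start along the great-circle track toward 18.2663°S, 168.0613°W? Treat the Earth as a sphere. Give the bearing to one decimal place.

Δλ = -168.0613 − 163.1115 = -331.1728°; wrapped into (−180°, 180°]: 28.8272°.
θ = atan2( sin Δλ · cos φ₂ , cos φ₁ · sin φ₂ − sin φ₁ · cos φ₂ · cos Δλ )
  = atan2(0.45787, -0.21452) = 115.104° → normalised to [0°, 360°): 115.104°.

115.1°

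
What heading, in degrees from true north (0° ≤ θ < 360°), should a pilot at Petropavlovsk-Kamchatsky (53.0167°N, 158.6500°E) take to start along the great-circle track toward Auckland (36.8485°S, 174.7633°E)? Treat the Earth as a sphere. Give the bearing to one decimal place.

Δλ = 174.7633 − 158.6500 = 16.1133°.
θ = atan2( sin Δλ · cos φ₂ , cos φ₁ · sin φ₂ − sin φ₁ · cos φ₂ · cos Δλ )
  = atan2(0.22209, -0.97489) = 167.166° → normalised to [0°, 360°): 167.166°.

167.2°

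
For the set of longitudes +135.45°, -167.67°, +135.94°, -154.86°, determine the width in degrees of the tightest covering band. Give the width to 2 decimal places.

Sort the longitudes: -167.67°, -154.86°, +135.45°, +135.94°.
Eastward gaps between consecutive values (wrapping around): 12.81°, 290.31°, 0.49°, 56.39°.
Largest gap = 290.31° ⇒ minimal covering band is its complement: 360° − 290.31° = 69.69°.
Band runs from +135.45° eastward to -154.86°, crossing the antimeridian.

69.69°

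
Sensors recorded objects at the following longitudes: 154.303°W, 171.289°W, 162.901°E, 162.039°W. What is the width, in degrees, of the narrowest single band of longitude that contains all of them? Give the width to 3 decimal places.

Sort the longitudes: -171.289°, -162.039°, -154.303°, +162.901°.
Eastward gaps between consecutive values (wrapping around): 9.250°, 7.736°, 317.204°, 25.810°.
Largest gap = 317.204° ⇒ minimal covering band is its complement: 360° − 317.204° = 42.796°.
Band runs from +162.901° eastward to -154.303°, crossing the antimeridian.

42.796°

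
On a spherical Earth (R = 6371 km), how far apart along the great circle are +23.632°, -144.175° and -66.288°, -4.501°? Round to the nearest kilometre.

14498 km

Δλ = -4.501 − -144.175 = 139.674°.
Δφ = -66.288 − 23.632 = -89.920°.
a = sin²(Δφ/2) + cos φ₁ · cos φ₂ · sin²(Δλ/2) = 0.823945.
c = 2·atan2(√a, √(1−a)) = 2.27561 rad → d = 6371·c ≈ 14497.90 km.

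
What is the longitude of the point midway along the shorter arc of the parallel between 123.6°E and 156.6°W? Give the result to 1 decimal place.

Signed shortest Δλ from +123.6° to -156.6° is +79.8°.
Midpoint longitude = +123.6° + (+79.8°)/2 = +123.6° + 39.9° = +163.5°.
(The naïve average (+123.6 + -156.6)/2 = -16.5° is on the wrong side of the globe.)

163.5°E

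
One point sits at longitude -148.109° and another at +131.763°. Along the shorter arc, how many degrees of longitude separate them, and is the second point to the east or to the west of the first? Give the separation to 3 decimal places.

Raw difference: 131.763 − -148.109 = 279.872°.
Normalise into (−180°, 180°]: 279.872° − 360° = -80.128°.
Negative ⇒ the second point lies to the west; separation 80.128°.

80.128° west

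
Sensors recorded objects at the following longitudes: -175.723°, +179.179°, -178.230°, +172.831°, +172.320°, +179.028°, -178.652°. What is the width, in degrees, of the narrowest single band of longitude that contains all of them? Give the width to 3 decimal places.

Sort the longitudes: -178.652°, -178.230°, -175.723°, +172.320°, +172.831°, +179.028°, +179.179°.
Eastward gaps between consecutive values (wrapping around): 0.422°, 2.507°, 348.043°, 0.511°, 6.197°, 0.151°, 2.169°.
Largest gap = 348.043° ⇒ minimal covering band is its complement: 360° − 348.043° = 11.957°.
Band runs from +172.320° eastward to -175.723°, crossing the antimeridian.

11.957°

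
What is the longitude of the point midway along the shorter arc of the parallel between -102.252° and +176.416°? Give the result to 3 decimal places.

Signed shortest Δλ from -102.252° to +176.416° is -81.332°.
Midpoint longitude = -102.252° + (-81.332°)/2 = -102.252° − 40.666° = -142.918°.
(The naïve average (-102.252 + +176.416)/2 = 37.082° is on the wrong side of the globe.)

-142.918°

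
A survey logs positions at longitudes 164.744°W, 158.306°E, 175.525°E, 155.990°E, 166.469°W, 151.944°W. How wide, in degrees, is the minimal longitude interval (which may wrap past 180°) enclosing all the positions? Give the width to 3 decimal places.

52.066°

Sort the longitudes: -166.469°, -164.744°, -151.944°, +155.990°, +158.306°, +175.525°.
Eastward gaps between consecutive values (wrapping around): 1.725°, 12.800°, 307.934°, 2.316°, 17.219°, 18.006°.
Largest gap = 307.934° ⇒ minimal covering band is its complement: 360° − 307.934° = 52.066°.
Band runs from +155.990° eastward to -151.944°, crossing the antimeridian.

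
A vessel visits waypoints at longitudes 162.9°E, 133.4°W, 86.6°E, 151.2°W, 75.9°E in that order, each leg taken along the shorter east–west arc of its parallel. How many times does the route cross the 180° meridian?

4

Leg 1: +162.9° → -133.4°, shortest Δλ = 63.7° (east) — crosses 180°.
Leg 2: -133.4° → +86.6°, shortest Δλ = -140.0° (west) — crosses 180°.
Leg 3: +86.6° → -151.2°, shortest Δλ = 122.2° (east) — crosses 180°.
Leg 4: -151.2° → +75.9°, shortest Δλ = -132.9° (west) — crosses 180°.
Total crossings: 4.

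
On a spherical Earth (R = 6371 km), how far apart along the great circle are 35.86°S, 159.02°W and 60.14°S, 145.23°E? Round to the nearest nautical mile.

2563 nmi

Δλ = 145.23 − -159.02 = 304.25°; wrapped into (−180°, 180°]: -55.75°.
Δφ = -60.14 − -35.86 = -24.28°.
a = sin²(Δφ/2) + cos φ₁ · cos φ₂ · sin²(Δλ/2) = 0.132433.
c = 2·atan2(√a, √(1−a)) = 0.74493 rad → d = 6371·c ≈ 4745.96 km ≈ 2562.61 nmi.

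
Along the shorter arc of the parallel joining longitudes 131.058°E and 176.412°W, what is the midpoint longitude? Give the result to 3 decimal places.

157.323°E

Signed shortest Δλ from +131.058° to -176.412° is +52.530°.
Midpoint longitude = +131.058° + (+52.530°)/2 = +131.058° + 26.265° = +157.323°.
(The naïve average (+131.058 + -176.412)/2 = -22.677° is on the wrong side of the globe.)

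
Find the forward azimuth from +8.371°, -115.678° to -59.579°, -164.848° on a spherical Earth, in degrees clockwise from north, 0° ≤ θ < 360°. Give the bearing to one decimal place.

203.0°

Δλ = -164.848 − -115.678 = -49.170°.
θ = atan2( sin Δλ · cos φ₂ , cos φ₁ · sin φ₂ − sin φ₁ · cos φ₂ · cos Δλ )
  = atan2(-0.38313, -0.90134) = -156.971° → normalised to [0°, 360°): 203.029°.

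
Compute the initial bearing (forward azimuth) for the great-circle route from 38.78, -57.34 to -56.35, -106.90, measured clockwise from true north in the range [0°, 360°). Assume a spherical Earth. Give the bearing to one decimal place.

Δλ = -106.90 − -57.34 = -49.56°.
θ = atan2( sin Δλ · cos φ₂ , cos φ₁ · sin φ₂ − sin φ₁ · cos φ₂ · cos Δλ )
  = atan2(-0.42173, -0.87405) = -154.243° → normalised to [0°, 360°): 205.757°.

205.8°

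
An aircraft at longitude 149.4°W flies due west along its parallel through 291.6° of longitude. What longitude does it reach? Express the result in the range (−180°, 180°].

Start at -149.4°; shift −291.6° → -441.0°.
-441.0° lies outside (−180°, 180°]; add 360° → -81.0°.

81.0°W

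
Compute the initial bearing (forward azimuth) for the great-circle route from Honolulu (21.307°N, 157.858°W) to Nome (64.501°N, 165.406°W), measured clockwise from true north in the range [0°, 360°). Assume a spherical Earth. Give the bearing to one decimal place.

Δλ = -165.406 − -157.858 = -7.548°.
θ = atan2( sin Δλ · cos φ₂ , cos φ₁ · sin φ₂ − sin φ₁ · cos φ₂ · cos Δλ )
  = atan2(-0.05655, 0.68583) = -4.714° → normalised to [0°, 360°): 355.286°.

355.3°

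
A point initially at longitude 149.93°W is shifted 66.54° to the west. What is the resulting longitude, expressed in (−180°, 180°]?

Start at -149.93°; shift −66.54° → -216.47°.
-216.47° lies outside (−180°, 180°]; add 360° → +143.53°.

143.53°E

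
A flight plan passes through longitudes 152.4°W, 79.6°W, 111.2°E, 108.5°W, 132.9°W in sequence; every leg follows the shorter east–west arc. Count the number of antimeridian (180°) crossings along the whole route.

2

Leg 1: -152.4° → -79.6°, shortest Δλ = 72.8° (east) — does not cross 180°.
Leg 2: -79.6° → +111.2°, shortest Δλ = -169.2° (west) — crosses 180°.
Leg 3: +111.2° → -108.5°, shortest Δλ = 140.3° (east) — crosses 180°.
Leg 4: -108.5° → -132.9°, shortest Δλ = -24.4° (west) — does not cross 180°.
Total crossings: 2.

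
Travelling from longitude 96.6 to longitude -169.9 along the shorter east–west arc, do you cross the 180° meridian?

Yes

Naïve |-169.9 − 96.6| = 266.5° > 180°, so the shorter arc goes the other way round — across 180°.
Signed shortest Δλ = ((-169.9 − 96.6 + 180) mod 360) − 180 = 93.5°.
Going east by 93.5° from +96.6° passes through 180° before reaching -169.9°.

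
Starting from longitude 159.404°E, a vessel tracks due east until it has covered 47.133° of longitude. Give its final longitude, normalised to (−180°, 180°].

Start at +159.404°; shift +47.133° → +206.537°.
+206.537° lies outside (−180°, 180°]; subtract 360° → -153.463°.

153.463°W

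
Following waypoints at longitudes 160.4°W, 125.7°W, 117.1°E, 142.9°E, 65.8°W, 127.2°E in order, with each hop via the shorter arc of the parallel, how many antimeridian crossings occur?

Leg 1: -160.4° → -125.7°, shortest Δλ = 34.7° (east) — does not cross 180°.
Leg 2: -125.7° → +117.1°, shortest Δλ = -117.2° (west) — crosses 180°.
Leg 3: +117.1° → +142.9°, shortest Δλ = 25.8° (east) — does not cross 180°.
Leg 4: +142.9° → -65.8°, shortest Δλ = 151.3° (east) — crosses 180°.
Leg 5: -65.8° → +127.2°, shortest Δλ = -167.0° (west) — crosses 180°.
Total crossings: 3.

3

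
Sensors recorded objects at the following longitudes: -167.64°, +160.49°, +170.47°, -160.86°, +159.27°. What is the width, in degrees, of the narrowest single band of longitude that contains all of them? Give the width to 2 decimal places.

39.87°

Sort the longitudes: -167.64°, -160.86°, +159.27°, +160.49°, +170.47°.
Eastward gaps between consecutive values (wrapping around): 6.78°, 320.13°, 1.22°, 9.98°, 21.89°.
Largest gap = 320.13° ⇒ minimal covering band is its complement: 360° − 320.13° = 39.87°.
Band runs from +159.27° eastward to -160.86°, crossing the antimeridian.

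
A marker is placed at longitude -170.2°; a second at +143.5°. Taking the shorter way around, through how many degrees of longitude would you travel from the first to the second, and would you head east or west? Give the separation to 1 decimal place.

46.3° west

Raw difference: 143.5 − -170.2 = 313.7°.
Normalise into (−180°, 180°]: 313.7° − 360° = -46.3°.
Negative ⇒ the second point lies to the west; separation 46.3°.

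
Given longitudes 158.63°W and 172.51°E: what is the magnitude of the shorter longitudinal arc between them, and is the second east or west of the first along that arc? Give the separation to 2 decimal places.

Raw difference: 172.51 − -158.63 = 331.14°.
Normalise into (−180°, 180°]: 331.14° − 360° = -28.86°.
Negative ⇒ the second point lies to the west; separation 28.86°.

28.86° west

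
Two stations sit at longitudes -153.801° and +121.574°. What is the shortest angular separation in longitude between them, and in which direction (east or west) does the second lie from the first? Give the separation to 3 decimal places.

Raw difference: 121.574 − -153.801 = 275.375°.
Normalise into (−180°, 180°]: 275.375° − 360° = -84.625°.
Negative ⇒ the second point lies to the west; separation 84.625°.

84.625° west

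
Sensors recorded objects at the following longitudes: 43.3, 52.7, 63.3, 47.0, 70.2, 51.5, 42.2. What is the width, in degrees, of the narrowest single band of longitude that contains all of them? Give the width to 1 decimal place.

Sort the longitudes: +42.2°, +43.3°, +47.0°, +51.5°, +52.7°, +63.3°, +70.2°.
Eastward gaps between consecutive values (wrapping around): 1.1°, 3.7°, 4.5°, 1.2°, 10.6°, 6.9°, 332.0°.
Largest gap = 332.0° ⇒ minimal covering band is its complement: 360° − 332.0° = 28.0°.
Band runs from +42.2° eastward to +70.2°.

28.0°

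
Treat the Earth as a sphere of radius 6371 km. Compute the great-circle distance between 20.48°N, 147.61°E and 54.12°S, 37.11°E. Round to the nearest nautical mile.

7109 nmi

Δλ = 37.11 − 147.61 = -110.50°.
Δφ = -54.12 − 20.48 = -74.60°.
a = sin²(Δφ/2) + cos φ₁ · cos φ₂ · sin²(Δλ/2) = 0.737885.
c = 2·atan2(√a, √(1−a)) = 2.06663 rad → d = 6371·c ≈ 13166.53 km ≈ 7109.36 nmi.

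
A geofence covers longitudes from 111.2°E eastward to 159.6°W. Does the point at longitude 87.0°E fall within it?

Band width going east from +111.2° to -159.6°: ((-159.6 − 111.2) mod 360) = 89.2°.
Offset of +87.0° east of the west edge: ((87.0 − 111.2) mod 360) = 335.8°.
335.8° > 89.2° ⇒ outside.

No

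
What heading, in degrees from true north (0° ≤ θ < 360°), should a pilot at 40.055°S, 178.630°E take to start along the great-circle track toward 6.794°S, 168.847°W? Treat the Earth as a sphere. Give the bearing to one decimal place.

Δλ = -168.847 − 178.630 = -347.477°; wrapped into (−180°, 180°]: 12.523°.
θ = atan2( sin Δλ · cos φ₂ , cos φ₁ · sin φ₂ − sin φ₁ · cos φ₂ · cos Δλ )
  = atan2(0.21531, 0.53325) = 21.987° → normalised to [0°, 360°): 21.987°.

22.0°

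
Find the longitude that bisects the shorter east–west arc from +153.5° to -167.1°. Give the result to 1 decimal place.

Signed shortest Δλ from +153.5° to -167.1° is +39.4°.
Midpoint longitude = +153.5° + (+39.4°)/2 = +153.5° + 19.7° = +173.2°.
(The naïve average (+153.5 + -167.1)/2 = -6.8° is on the wrong side of the globe.)

+173.2°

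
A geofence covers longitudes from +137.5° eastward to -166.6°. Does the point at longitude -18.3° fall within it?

No

Band width going east from +137.5° to -166.6°: ((-166.6 − 137.5) mod 360) = 55.9°.
Offset of -18.3° east of the west edge: ((-18.3 − 137.5) mod 360) = 204.2°.
204.2° > 55.9° ⇒ outside.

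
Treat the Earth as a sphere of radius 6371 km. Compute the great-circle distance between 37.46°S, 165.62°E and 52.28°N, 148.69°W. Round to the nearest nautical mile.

5893 nmi

Δλ = -148.69 − 165.62 = -314.31°; wrapped into (−180°, 180°]: 45.69°.
Δφ = 52.28 − -37.46 = 89.74°.
a = sin²(Δφ/2) + cos φ₁ · cos φ₂ · sin²(Δλ/2) = 0.570931.
c = 2·atan2(√a, √(1−a)) = 1.71314 rad → d = 6371·c ≈ 10914.40 km ≈ 5893.31 nmi.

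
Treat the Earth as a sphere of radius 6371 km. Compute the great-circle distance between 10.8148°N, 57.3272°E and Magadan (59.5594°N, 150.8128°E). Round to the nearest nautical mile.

4950 nmi

Δλ = 150.8128 − 57.3272 = 93.4856°.
Δφ = 59.5594 − 10.8148 = 48.7446°.
a = sin²(Δφ/2) + cos φ₁ · cos φ₂ · sin²(Δλ/2) = 0.434243.
c = 2·atan2(√a, √(1−a)) = 1.43890 rad → d = 6371·c ≈ 9167.23 km ≈ 4949.91 nmi.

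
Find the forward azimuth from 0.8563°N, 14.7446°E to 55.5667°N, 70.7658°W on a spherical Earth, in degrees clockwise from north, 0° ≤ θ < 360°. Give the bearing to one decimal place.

Δλ = -70.7658 − 14.7446 = -85.5104°.
θ = atan2( sin Δλ · cos φ₂ , cos φ₁ · sin φ₂ − sin φ₁ · cos φ₂ · cos Δλ )
  = atan2(-0.56371, 0.82403) = -34.376° → normalised to [0°, 360°): 325.624°.

325.6°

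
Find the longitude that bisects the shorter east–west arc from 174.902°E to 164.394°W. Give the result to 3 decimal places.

Signed shortest Δλ from +174.902° to -164.394° is +20.704°.
Midpoint longitude = +174.902° + (+20.704°)/2 = +174.902° + 10.352° = +185.254°.
Normalise into (−180°, 180°]: -174.746°.
(The naïve average (+174.902 + -164.394)/2 = 5.254° is on the wrong side of the globe.)

174.746°W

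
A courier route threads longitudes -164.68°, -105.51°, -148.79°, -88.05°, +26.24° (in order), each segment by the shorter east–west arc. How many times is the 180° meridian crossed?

0

Leg 1: -164.68° → -105.51°, shortest Δλ = 59.17° (east) — does not cross 180°.
Leg 2: -105.51° → -148.79°, shortest Δλ = -43.28° (west) — does not cross 180°.
Leg 3: -148.79° → -88.05°, shortest Δλ = 60.74° (east) — does not cross 180°.
Leg 4: -88.05° → +26.24°, shortest Δλ = 114.29° (east) — does not cross 180°.
Total crossings: 0.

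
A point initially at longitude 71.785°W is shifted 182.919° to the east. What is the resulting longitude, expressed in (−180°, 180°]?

111.134°E

Start at -71.785°; shift +182.919° → +111.134°.
+111.134° already lies in (−180°, 180°].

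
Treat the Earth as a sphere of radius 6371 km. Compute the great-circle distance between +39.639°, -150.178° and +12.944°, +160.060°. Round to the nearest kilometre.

5684 km

Δλ = 160.060 − -150.178 = 310.238°; wrapped into (−180°, 180°]: -49.762°.
Δφ = 12.944 − 39.639 = -26.695°.
a = sin²(Δφ/2) + cos φ₁ · cos φ₂ · sin²(Δλ/2) = 0.186149.
c = 2·atan2(√a, √(1−a)) = 0.89220 rad → d = 6371·c ≈ 5684.19 km.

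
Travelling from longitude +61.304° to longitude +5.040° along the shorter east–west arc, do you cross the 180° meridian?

No

Signed shortest Δλ = ((5.040 − 61.304 + 180) mod 360) − 180 = -56.264°.
Going west by 56.264° from +61.304° reaches +5.040° without touching 180°.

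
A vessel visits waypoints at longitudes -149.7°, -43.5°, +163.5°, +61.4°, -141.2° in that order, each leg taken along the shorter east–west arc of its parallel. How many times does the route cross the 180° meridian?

Leg 1: -149.7° → -43.5°, shortest Δλ = 106.2° (east) — does not cross 180°.
Leg 2: -43.5° → +163.5°, shortest Δλ = -153.0° (west) — crosses 180°.
Leg 3: +163.5° → +61.4°, shortest Δλ = -102.1° (west) — does not cross 180°.
Leg 4: +61.4° → -141.2°, shortest Δλ = 157.4° (east) — crosses 180°.
Total crossings: 2.

2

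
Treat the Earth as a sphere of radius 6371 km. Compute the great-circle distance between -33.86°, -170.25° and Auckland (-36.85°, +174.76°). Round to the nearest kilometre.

Δλ = 174.76 − -170.25 = 345.01°; wrapped into (−180°, 180°]: -14.99°.
Δφ = -36.85 − -33.86 = -2.99°.
a = sin²(Δφ/2) + cos φ₁ · cos φ₂ · sin²(Δλ/2) = 0.011987.
c = 2·atan2(√a, √(1−a)) = 0.21941 rad → d = 6371·c ≈ 1397.85 km.

1398 km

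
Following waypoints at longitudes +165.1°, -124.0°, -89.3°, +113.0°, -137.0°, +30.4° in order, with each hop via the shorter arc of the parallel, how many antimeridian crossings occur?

3

Leg 1: +165.1° → -124.0°, shortest Δλ = 70.9° (east) — crosses 180°.
Leg 2: -124.0° → -89.3°, shortest Δλ = 34.7° (east) — does not cross 180°.
Leg 3: -89.3° → +113.0°, shortest Δλ = -157.7° (west) — crosses 180°.
Leg 4: +113.0° → -137.0°, shortest Δλ = 110.0° (east) — crosses 180°.
Leg 5: -137.0° → +30.4°, shortest Δλ = 167.4° (east) — does not cross 180°.
Total crossings: 3.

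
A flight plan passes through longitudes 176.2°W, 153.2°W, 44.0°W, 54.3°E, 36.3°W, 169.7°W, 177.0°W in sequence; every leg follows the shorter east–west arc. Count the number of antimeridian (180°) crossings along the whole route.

Leg 1: -176.2° → -153.2°, shortest Δλ = 23.0° (east) — does not cross 180°.
Leg 2: -153.2° → -44.0°, shortest Δλ = 109.2° (east) — does not cross 180°.
Leg 3: -44.0° → +54.3°, shortest Δλ = 98.3° (east) — does not cross 180°.
Leg 4: +54.3° → -36.3°, shortest Δλ = -90.6° (west) — does not cross 180°.
Leg 5: -36.3° → -169.7°, shortest Δλ = -133.4° (west) — does not cross 180°.
Leg 6: -169.7° → -177.0°, shortest Δλ = -7.3° (west) — does not cross 180°.
Total crossings: 0.

0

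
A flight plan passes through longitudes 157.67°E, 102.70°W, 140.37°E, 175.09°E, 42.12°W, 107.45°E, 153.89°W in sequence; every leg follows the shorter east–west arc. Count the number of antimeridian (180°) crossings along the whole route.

4

Leg 1: +157.67° → -102.70°, shortest Δλ = 99.63° (east) — crosses 180°.
Leg 2: -102.70° → +140.37°, shortest Δλ = -116.93° (west) — crosses 180°.
Leg 3: +140.37° → +175.09°, shortest Δλ = 34.72° (east) — does not cross 180°.
Leg 4: +175.09° → -42.12°, shortest Δλ = 142.79° (east) — crosses 180°.
Leg 5: -42.12° → +107.45°, shortest Δλ = 149.57° (east) — does not cross 180°.
Leg 6: +107.45° → -153.89°, shortest Δλ = 98.66° (east) — crosses 180°.
Total crossings: 4.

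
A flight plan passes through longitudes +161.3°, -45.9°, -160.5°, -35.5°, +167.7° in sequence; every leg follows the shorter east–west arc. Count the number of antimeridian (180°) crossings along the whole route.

Leg 1: +161.3° → -45.9°, shortest Δλ = 152.8° (east) — crosses 180°.
Leg 2: -45.9° → -160.5°, shortest Δλ = -114.6° (west) — does not cross 180°.
Leg 3: -160.5° → -35.5°, shortest Δλ = 125.0° (east) — does not cross 180°.
Leg 4: -35.5° → +167.7°, shortest Δλ = -156.8° (west) — crosses 180°.
Total crossings: 2.

2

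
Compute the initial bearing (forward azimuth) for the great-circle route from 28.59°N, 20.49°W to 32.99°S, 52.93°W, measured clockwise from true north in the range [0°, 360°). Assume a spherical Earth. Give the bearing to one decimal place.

Δλ = -52.93 − -20.49 = -32.44°.
θ = atan2( sin Δλ · cos φ₂ , cos φ₁ · sin φ₂ − sin φ₁ · cos φ₂ · cos Δλ )
  = atan2(-0.44993, -0.81685) = -151.154° → normalised to [0°, 360°): 208.846°.

208.8°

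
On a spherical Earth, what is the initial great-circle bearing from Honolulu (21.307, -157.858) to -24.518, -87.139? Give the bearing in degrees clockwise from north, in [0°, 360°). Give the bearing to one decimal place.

Δλ = -87.139 − -157.858 = 70.719°.
θ = atan2( sin Δλ · cos φ₂ , cos φ₁ · sin φ₂ − sin φ₁ · cos φ₂ · cos Δλ )
  = atan2(0.85880, -0.49578) = 119.998° → normalised to [0°, 360°): 119.998°.

120.0°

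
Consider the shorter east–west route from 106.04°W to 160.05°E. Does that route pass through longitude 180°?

Yes

Naïve |160.05 − -106.04| = 266.09° > 180°, so the shorter arc goes the other way round — across 180°.
Signed shortest Δλ = ((160.05 − -106.04 + 180) mod 360) − 180 = -93.91°.
Going west by 93.91° from -106.04° passes through 180° before reaching +160.05°.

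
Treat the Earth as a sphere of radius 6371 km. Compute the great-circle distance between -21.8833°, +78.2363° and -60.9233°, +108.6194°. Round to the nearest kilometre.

Δλ = 108.6194 − 78.2363 = 30.3831°.
Δφ = -60.9233 − -21.8833 = -39.0400°.
a = sin²(Δφ/2) + cos φ₁ · cos φ₂ · sin²(Δλ/2) = 0.142614.
c = 2·atan2(√a, √(1−a)) = 0.77450 rad → d = 6371·c ≈ 4934.32 km.

4934 km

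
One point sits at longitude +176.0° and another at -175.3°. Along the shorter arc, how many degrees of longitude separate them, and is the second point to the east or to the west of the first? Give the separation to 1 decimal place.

8.7° east

Raw difference: -175.3 − 176.0 = -351.3°.
Normalise into (−180°, 180°]: -351.3° + 360° = 8.7°.
Positive ⇒ the second point lies to the east; separation 8.7°.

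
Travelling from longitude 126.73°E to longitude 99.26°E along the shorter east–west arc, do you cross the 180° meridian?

Signed shortest Δλ = ((99.26 − 126.73 + 180) mod 360) − 180 = -27.47°.
Going west by 27.47° from +126.73° reaches +99.26° without touching 180°.

No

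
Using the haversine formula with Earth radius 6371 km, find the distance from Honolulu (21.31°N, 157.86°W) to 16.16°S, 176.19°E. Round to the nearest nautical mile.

2720 nmi

Δλ = 176.19 − -157.86 = 334.05°; wrapped into (−180°, 180°]: -25.95°.
Δφ = -16.16 − 21.31 = -37.47°.
a = sin²(Δφ/2) + cos φ₁ · cos φ₂ · sin²(Δλ/2) = 0.148273.
c = 2·atan2(√a, √(1−a)) = 0.79055 rad → d = 6371·c ≈ 5036.61 km ≈ 2719.55 nmi.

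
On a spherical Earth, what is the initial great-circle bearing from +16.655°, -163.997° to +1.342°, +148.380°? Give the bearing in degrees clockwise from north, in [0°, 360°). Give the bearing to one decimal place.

Δλ = 148.380 − -163.997 = 312.377°; wrapped into (−180°, 180°]: -47.623°.
θ = atan2( sin Δλ · cos φ₂ , cos φ₁ · sin φ₂ − sin φ₁ · cos φ₂ · cos Δλ )
  = atan2(-0.73852, -0.17068) = -103.014° → normalised to [0°, 360°): 256.986°.

257.0°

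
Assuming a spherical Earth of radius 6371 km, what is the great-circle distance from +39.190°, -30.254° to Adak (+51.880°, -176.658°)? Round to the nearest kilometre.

9378 km

Δλ = -176.658 − -30.254 = -146.404°.
Δφ = 51.880 − 39.190 = 12.690°.
a = sin²(Δφ/2) + cos φ₁ · cos φ₂ · sin²(Δλ/2) = 0.450703.
c = 2·atan2(√a, √(1−a)) = 1.47204 rad → d = 6371·c ≈ 9378.38 km.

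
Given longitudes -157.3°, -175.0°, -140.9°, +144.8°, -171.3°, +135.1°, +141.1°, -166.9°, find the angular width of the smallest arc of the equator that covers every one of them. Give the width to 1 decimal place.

84.0°

Sort the longitudes: -175.0°, -171.3°, -166.9°, -157.3°, -140.9°, +135.1°, +141.1°, +144.8°.
Eastward gaps between consecutive values (wrapping around): 3.7°, 4.4°, 9.6°, 16.4°, 276.0°, 6.0°, 3.7°, 40.2°.
Largest gap = 276.0° ⇒ minimal covering band is its complement: 360° − 276.0° = 84.0°.
Band runs from +135.1° eastward to -140.9°, crossing the antimeridian.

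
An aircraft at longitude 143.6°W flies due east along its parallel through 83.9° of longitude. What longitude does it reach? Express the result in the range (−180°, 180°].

Start at -143.6°; shift +83.9° → -59.7°.
-59.7° already lies in (−180°, 180°].

59.7°W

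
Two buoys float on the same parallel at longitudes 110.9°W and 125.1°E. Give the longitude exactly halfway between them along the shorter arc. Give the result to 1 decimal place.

Signed shortest Δλ from -110.9° to +125.1° is -124.0°.
Midpoint longitude = -110.9° + (-124.0°)/2 = -110.9° − 62.0° = -172.9°.
(The naïve average (-110.9 + +125.1)/2 = 7.1° is on the wrong side of the globe.)

172.9°W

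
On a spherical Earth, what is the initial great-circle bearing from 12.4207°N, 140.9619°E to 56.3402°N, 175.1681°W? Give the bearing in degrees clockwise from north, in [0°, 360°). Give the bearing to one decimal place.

27.9°

Δλ = -175.1681 − 140.9619 = -316.1300°; wrapped into (−180°, 180°]: 43.8700°.
θ = atan2( sin Δλ · cos φ₂ , cos φ₁ · sin φ₂ − sin φ₁ · cos φ₂ · cos Δλ )
  = atan2(0.38412, 0.72692) = 27.853° → normalised to [0°, 360°): 27.853°.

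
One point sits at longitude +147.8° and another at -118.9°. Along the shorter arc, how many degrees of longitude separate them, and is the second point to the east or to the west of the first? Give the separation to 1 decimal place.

Raw difference: -118.9 − 147.8 = -266.7°.
Normalise into (−180°, 180°]: -266.7° + 360° = 93.3°.
Positive ⇒ the second point lies to the east; separation 93.3°.

93.3° east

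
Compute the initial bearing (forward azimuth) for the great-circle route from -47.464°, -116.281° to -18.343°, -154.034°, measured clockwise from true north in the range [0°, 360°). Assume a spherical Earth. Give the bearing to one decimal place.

300.3°

Δλ = -154.034 − -116.281 = -37.753°.
θ = atan2( sin Δλ · cos φ₂ , cos φ₁ · sin φ₂ − sin φ₁ · cos φ₂ · cos Δλ )
  = atan2(-0.58115, 0.34024) = -59.653° → normalised to [0°, 360°): 300.347°.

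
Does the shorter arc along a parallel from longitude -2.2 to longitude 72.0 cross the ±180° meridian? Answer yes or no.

Signed shortest Δλ = ((72.0 − -2.2 + 180) mod 360) − 180 = 74.2°.
Going east by 74.2° from -2.2° reaches +72.0° without touching 180°.

No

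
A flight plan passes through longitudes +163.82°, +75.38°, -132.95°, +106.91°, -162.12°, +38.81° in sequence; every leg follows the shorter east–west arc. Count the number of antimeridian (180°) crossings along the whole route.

4

Leg 1: +163.82° → +75.38°, shortest Δλ = -88.44° (west) — does not cross 180°.
Leg 2: +75.38° → -132.95°, shortest Δλ = 151.67° (east) — crosses 180°.
Leg 3: -132.95° → +106.91°, shortest Δλ = -120.14° (west) — crosses 180°.
Leg 4: +106.91° → -162.12°, shortest Δλ = 90.97° (east) — crosses 180°.
Leg 5: -162.12° → +38.81°, shortest Δλ = -159.07° (west) — crosses 180°.
Total crossings: 4.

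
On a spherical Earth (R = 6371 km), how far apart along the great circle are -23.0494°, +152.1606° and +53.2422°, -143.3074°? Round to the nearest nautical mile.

Δλ = -143.3074 − 152.1606 = -295.4680°; wrapped into (−180°, 180°]: 64.5320°.
Δφ = 53.2422 − -23.0494 = 76.2916°.
a = sin²(Δφ/2) + cos φ₁ · cos φ₂ · sin²(Δλ/2) = 0.538446.
c = 2·atan2(√a, √(1−a)) = 1.64776 rad → d = 6371·c ≈ 10497.90 km ≈ 5668.41 nmi.

5668 nmi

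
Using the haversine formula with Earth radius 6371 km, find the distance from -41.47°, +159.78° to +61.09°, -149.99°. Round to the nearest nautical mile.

6626 nmi

Δλ = -149.99 − 159.78 = -309.77°; wrapped into (−180°, 180°]: 50.23°.
Δφ = 61.09 − -41.47 = 102.56°.
a = sin²(Δφ/2) + cos φ₁ · cos φ₂ · sin²(Δλ/2) = 0.673987.
c = 2·atan2(√a, √(1−a)) = 1.92621 rad → d = 6371·c ≈ 12271.86 km ≈ 6626.27 nmi.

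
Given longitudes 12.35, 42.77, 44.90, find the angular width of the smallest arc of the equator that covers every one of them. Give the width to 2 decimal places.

32.55°

Sort the longitudes: +12.35°, +42.77°, +44.90°.
Eastward gaps between consecutive values (wrapping around): 30.42°, 2.13°, 327.45°.
Largest gap = 327.45° ⇒ minimal covering band is its complement: 360° − 327.45° = 32.55°.
Band runs from +12.35° eastward to +44.90°.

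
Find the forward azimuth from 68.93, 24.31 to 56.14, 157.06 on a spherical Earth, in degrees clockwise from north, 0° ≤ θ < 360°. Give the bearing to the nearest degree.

32°

Δλ = 157.06 − 24.31 = 132.75°.
θ = atan2( sin Δλ · cos φ₂ , cos φ₁ · sin φ₂ − sin φ₁ · cos φ₂ · cos Δλ )
  = atan2(0.40914, 0.65145) = 32.130° → normalised to [0°, 360°): 32.130°.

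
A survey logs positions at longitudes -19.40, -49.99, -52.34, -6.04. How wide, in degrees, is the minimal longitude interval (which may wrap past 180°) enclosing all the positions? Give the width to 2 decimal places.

Sort the longitudes: -52.34°, -49.99°, -19.40°, -6.04°.
Eastward gaps between consecutive values (wrapping around): 2.35°, 30.59°, 13.36°, 313.70°.
Largest gap = 313.70° ⇒ minimal covering band is its complement: 360° − 313.70° = 46.30°.
Band runs from -52.34° eastward to -6.04°.

46.30°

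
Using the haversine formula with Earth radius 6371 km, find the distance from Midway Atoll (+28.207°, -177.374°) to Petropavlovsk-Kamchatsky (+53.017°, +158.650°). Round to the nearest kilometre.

3387 km

Δλ = 158.650 − -177.374 = 336.024°; wrapped into (−180°, 180°]: -23.976°.
Δφ = 53.017 − 28.207 = 24.810°.
a = sin²(Δφ/2) + cos φ₁ · cos φ₂ · sin²(Δλ/2) = 0.069019.
c = 2·atan2(√a, √(1−a)) = 0.53167 rad → d = 6371·c ≈ 3387.27 km.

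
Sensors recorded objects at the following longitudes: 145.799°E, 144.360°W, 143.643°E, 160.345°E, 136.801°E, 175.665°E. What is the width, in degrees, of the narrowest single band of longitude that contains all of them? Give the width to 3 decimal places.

Sort the longitudes: -144.360°, +136.801°, +143.643°, +145.799°, +160.345°, +175.665°.
Eastward gaps between consecutive values (wrapping around): 281.161°, 6.842°, 2.156°, 14.546°, 15.320°, 39.975°.
Largest gap = 281.161° ⇒ minimal covering band is its complement: 360° − 281.161° = 78.839°.
Band runs from +136.801° eastward to -144.360°, crossing the antimeridian.

78.839°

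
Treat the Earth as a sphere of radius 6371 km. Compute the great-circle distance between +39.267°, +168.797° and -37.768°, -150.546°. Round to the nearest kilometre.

9519 km

Δλ = -150.546 − 168.797 = -319.343°; wrapped into (−180°, 180°]: 40.657°.
Δφ = -37.768 − 39.267 = -77.035°.
a = sin²(Δφ/2) + cos φ₁ · cos φ₂ · sin²(Δλ/2) = 0.461684.
c = 2·atan2(√a, √(1−a)) = 1.49409 rad → d = 6371·c ≈ 9518.84 km.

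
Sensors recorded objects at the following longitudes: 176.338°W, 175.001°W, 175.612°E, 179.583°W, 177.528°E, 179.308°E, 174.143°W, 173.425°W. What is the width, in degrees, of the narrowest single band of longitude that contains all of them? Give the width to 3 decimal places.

Sort the longitudes: -179.583°, -176.338°, -175.001°, -174.143°, -173.425°, +175.612°, +177.528°, +179.308°.
Eastward gaps between consecutive values (wrapping around): 3.245°, 1.337°, 0.858°, 0.718°, 349.037°, 1.916°, 1.780°, 1.109°.
Largest gap = 349.037° ⇒ minimal covering band is its complement: 360° − 349.037° = 10.963°.
Band runs from +175.612° eastward to -173.425°, crossing the antimeridian.

10.963°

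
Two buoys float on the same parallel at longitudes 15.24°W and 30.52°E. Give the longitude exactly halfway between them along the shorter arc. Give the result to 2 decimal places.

7.64°E

Signed shortest Δλ from -15.24° to +30.52° is +45.76°.
Midpoint longitude = -15.24° + (+45.76°)/2 = -15.24° + 22.88° = +7.64°.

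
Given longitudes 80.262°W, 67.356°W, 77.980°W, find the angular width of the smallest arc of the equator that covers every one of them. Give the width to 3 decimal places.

Sort the longitudes: -80.262°, -77.980°, -67.356°.
Eastward gaps between consecutive values (wrapping around): 2.282°, 10.624°, 347.094°.
Largest gap = 347.094° ⇒ minimal covering band is its complement: 360° − 347.094° = 12.906°.
Band runs from -80.262° eastward to -67.356°.

12.906°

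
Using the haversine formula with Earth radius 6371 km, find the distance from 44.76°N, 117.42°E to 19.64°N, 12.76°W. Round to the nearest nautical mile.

6078 nmi

Δλ = -12.76 − 117.42 = -130.18°.
Δφ = 19.64 − 44.76 = -25.12°.
a = sin²(Δφ/2) + cos φ₁ · cos φ₂ · sin²(Δλ/2) = 0.597403.
c = 2·atan2(√a, √(1−a)) = 1.76686 rad → d = 6371·c ≈ 11256.64 km ≈ 6078.10 nmi.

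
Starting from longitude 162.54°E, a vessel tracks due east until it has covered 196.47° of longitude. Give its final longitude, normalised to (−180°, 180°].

0.99°W

Start at +162.54°; shift +196.47° → +359.01°.
+359.01° lies outside (−180°, 180°]; subtract 360° → -0.99°.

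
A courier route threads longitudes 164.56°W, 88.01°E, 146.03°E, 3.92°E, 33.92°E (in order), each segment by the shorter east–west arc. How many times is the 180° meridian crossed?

1

Leg 1: -164.56° → +88.01°, shortest Δλ = -107.43° (west) — crosses 180°.
Leg 2: +88.01° → +146.03°, shortest Δλ = 58.02° (east) — does not cross 180°.
Leg 3: +146.03° → +3.92°, shortest Δλ = -142.11° (west) — does not cross 180°.
Leg 4: +3.92° → +33.92°, shortest Δλ = 30.0° (east) — does not cross 180°.
Total crossings: 1.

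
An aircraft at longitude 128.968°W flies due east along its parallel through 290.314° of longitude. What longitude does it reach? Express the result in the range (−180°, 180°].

161.346°E

Start at -128.968°; shift +290.314° → +161.346°.
+161.346° already lies in (−180°, 180°].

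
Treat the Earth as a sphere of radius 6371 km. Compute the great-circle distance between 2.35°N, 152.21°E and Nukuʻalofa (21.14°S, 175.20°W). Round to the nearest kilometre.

4404 km

Δλ = -175.20 − 152.21 = -327.41°; wrapped into (−180°, 180°]: 32.59°.
Δφ = -21.14 − 2.35 = -23.49°.
a = sin²(Δφ/2) + cos φ₁ · cos φ₂ · sin²(Δλ/2) = 0.114802.
c = 2·atan2(√a, √(1−a)) = 0.69133 rad → d = 6371·c ≈ 4404.49 km.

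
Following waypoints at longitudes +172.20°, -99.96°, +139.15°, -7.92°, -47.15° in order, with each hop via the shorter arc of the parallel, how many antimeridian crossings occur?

2

Leg 1: +172.20° → -99.96°, shortest Δλ = 87.84° (east) — crosses 180°.
Leg 2: -99.96° → +139.15°, shortest Δλ = -120.89° (west) — crosses 180°.
Leg 3: +139.15° → -7.92°, shortest Δλ = -147.07° (west) — does not cross 180°.
Leg 4: -7.92° → -47.15°, shortest Δλ = -39.23° (west) — does not cross 180°.
Total crossings: 2.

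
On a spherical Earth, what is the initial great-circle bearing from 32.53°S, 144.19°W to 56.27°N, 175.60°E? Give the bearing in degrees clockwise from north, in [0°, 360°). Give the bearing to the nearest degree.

Δλ = 175.60 − -144.19 = 319.79°; wrapped into (−180°, 180°]: -40.21°.
θ = atan2( sin Δλ · cos φ₂ , cos φ₁ · sin φ₂ − sin φ₁ · cos φ₂ · cos Δλ )
  = atan2(-0.35848, 0.92922) = -21.096° → normalised to [0°, 360°): 338.904°.

339°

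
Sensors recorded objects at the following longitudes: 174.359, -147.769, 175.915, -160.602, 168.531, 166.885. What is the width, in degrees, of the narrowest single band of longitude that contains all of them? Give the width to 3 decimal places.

Sort the longitudes: -160.602°, -147.769°, +166.885°, +168.531°, +174.359°, +175.915°.
Eastward gaps between consecutive values (wrapping around): 12.833°, 314.654°, 1.646°, 5.828°, 1.556°, 23.483°.
Largest gap = 314.654° ⇒ minimal covering band is its complement: 360° − 314.654° = 45.346°.
Band runs from +166.885° eastward to -147.769°, crossing the antimeridian.

45.346°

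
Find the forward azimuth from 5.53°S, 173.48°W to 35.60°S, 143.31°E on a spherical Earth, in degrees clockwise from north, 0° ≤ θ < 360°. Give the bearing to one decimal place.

226.8°

Δλ = 143.31 − -173.48 = 316.79°; wrapped into (−180°, 180°]: -43.21°.
θ = atan2( sin Δλ · cos φ₂ , cos φ₁ · sin φ₂ − sin φ₁ · cos φ₂ · cos Δλ )
  = atan2(-0.55671, -0.52230) = -133.174° → normalised to [0°, 360°): 226.826°.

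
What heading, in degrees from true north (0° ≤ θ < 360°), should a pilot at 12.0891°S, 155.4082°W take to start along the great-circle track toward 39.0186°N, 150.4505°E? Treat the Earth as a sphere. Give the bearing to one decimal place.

318.5°

Δλ = 150.4505 − -155.4082 = 305.8587°; wrapped into (−180°, 180°]: -54.1413°.
θ = atan2( sin Δλ · cos φ₂ , cos φ₁ · sin φ₂ − sin φ₁ · cos φ₂ · cos Δλ )
  = atan2(-0.62968, 0.71093) = -41.532° → normalised to [0°, 360°): 318.468°.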